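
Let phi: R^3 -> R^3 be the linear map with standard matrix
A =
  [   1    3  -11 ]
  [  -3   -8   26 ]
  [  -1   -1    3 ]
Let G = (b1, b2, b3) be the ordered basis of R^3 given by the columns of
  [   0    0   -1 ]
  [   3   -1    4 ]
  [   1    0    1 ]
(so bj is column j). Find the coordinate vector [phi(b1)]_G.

(-2, 0, 2)

Compute phi(b1) = A b1 = (-2, 2, 0) in standard coordinates.
Then write this in G-coordinates: solve for y in y_1 b1 + ... + y_3 b3 = (-2, 2, 0).
This gives y = (-2, 0, 2), which is column 1 of [phi]_G.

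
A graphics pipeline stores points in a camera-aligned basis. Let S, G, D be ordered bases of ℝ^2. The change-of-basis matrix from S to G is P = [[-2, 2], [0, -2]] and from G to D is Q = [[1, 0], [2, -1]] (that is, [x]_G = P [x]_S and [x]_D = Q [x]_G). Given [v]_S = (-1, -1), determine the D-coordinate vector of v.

First [v]_G = P [v]_S = (0, 2).
Then [v]_D = Q [v]_G = (0, -2).

(0, -2)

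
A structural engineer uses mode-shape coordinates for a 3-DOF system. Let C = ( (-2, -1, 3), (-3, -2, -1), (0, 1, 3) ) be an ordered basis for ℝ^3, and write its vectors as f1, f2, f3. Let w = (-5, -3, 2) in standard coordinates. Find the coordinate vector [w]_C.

(1, 1, 0)

[w]_C is the unique c with M c = w, where M has columns f1, ..., f3.
Row-reducing the augmented matrix [M | w] gives c = (1, 1, 0).
Check: f1 + f2 + 0·f3 = (-5, -3, 2).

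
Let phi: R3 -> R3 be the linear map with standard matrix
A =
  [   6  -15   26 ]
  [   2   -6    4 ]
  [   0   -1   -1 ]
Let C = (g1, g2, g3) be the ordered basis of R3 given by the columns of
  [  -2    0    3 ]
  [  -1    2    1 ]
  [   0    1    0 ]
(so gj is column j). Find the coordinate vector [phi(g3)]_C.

[-3, -1, -1]

Column 3 of [phi]_C is the C-coordinate vector of phi(g3).
In standard coordinates phi(g3) = A g3 = [3, 0, -1].
Converting to C: [3, 0, -1] = -3g1 - g2 - g3, so the coordinate vector is [-3, -1, -1].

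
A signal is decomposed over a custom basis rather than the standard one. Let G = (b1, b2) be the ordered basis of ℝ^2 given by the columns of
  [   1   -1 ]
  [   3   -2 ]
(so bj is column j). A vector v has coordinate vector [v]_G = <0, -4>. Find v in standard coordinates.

<4, 8>

The coordinates say v = 0·b1 - 4b2; adding the scaled basis vectors gives <4, 8>.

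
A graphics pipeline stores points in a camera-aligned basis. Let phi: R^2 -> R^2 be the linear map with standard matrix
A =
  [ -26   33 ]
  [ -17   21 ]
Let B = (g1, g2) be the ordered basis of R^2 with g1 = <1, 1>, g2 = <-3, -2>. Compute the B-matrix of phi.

[[-2, 3], [-3, -3]]

Let P have columns g1, g2. Then [phi]_B = P^(-1) A P.
Here det P = 1, so P^(-1) is integer; computing A P first and then P^(-1)(A P) gives [[-2, 3], [-3, -3]].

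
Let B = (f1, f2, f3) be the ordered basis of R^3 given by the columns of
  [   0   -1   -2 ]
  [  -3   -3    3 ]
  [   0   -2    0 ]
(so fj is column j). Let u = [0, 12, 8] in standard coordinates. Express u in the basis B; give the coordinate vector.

[2, -4, 2]

Write u = c_1 f1 + ... + c_3 f3 and solve for the c_i.
Gaussian elimination on [M | u] yields c = (2, -4, 2).
Check: 2f1 - 4f2 + 2f3 = [0, 12, 8].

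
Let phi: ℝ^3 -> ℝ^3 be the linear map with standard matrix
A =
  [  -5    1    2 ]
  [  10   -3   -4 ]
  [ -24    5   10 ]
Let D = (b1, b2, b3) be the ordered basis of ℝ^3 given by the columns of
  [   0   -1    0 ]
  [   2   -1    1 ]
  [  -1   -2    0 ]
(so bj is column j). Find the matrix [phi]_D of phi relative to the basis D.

The j-th column of [phi]_D is [phi(bj)]_D.
phi(b1) = A b1 = [0, -2, 0] = 0·b1 + 0·b2 - 2b3, so column 1 is [0, 0, -2].
Repeating for b2, b3 and assembling the columns gives [[0, 1, -3], [0, 0, -1], [-2, -1, 2]].

[[0, 1, -3], [0, 0, -1], [-2, -1, 2]]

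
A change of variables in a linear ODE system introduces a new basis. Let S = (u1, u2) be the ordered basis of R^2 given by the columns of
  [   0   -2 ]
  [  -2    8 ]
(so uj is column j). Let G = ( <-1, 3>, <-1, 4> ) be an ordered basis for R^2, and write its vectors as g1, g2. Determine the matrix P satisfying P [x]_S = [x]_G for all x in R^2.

Let M have columns uj and N have columns gj. Then for every x, N [x]_G = x = M [x]_S, so P = N^(-1) M.
Since det N = -1, N^(-1) has integer entries; multiplying gives P = [[2, 0], [-2, 2]].

[[2, 0], [-2, 2]]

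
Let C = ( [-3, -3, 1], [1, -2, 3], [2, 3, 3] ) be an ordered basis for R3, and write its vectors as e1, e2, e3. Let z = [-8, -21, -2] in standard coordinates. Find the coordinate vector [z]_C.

We seek scalars with c_1 e1 + ... + c_3 e3 = z; equivalently solve M c = z where the columns of M are e1, ..., e3.
Gaussian elimination on [M | z] yields c = (1, 3, -4).
Check: e1 + 3e2 - 4e3 = [-8, -21, -2].

[1, 3, -4]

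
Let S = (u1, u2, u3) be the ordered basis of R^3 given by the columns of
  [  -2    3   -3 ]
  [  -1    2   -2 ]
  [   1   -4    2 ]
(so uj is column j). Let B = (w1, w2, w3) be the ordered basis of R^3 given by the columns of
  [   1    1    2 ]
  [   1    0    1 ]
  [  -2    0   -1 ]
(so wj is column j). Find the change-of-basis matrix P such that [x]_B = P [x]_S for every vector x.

[[0, 2, 0], [0, 1, 1], [-1, 0, -2]]

Take x = uj: its S-coordinates are the j-th standard unit vector, so P e_j — column j of P — equals [uj]_B.
u1 = 0·w1 + 0·w2 - w3, giving column 1 = [0, 0, -1]; repeating for each j gives P = [[0, 2, 0], [0, 1, 1], [-1, 0, -2]].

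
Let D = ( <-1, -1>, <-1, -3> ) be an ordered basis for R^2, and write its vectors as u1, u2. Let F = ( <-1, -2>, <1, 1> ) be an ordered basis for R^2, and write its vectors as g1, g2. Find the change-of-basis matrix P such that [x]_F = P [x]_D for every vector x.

Let M have columns uj and N have columns gj. Then for every x, N [x]_F = x = M [x]_D, so P = N^(-1) M.
Since det N = 1, N^(-1) has integer entries; multiplying gives P = [[0, 2], [-1, 1]].

[[0, 2], [-1, 1]]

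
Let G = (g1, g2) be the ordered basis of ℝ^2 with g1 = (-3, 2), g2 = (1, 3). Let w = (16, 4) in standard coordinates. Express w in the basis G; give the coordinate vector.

We seek scalars with c_1 g1 + c_2 g2 = w; equivalently solve M c = w where the columns of M are g1, g2.
System: -3c_1 + c_2 = 16, 2c_1 + 3c_2 = 4; solving gives c_1 = -4, c_2 = 4.
Check: -4g1 + 4g2 = (16, 4).

(-4, 4)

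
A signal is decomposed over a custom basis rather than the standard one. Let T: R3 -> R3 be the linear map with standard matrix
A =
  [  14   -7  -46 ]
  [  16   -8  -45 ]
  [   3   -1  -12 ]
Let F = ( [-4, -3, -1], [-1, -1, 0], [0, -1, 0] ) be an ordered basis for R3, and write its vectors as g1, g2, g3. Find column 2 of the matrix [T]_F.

[2, -1, 3]

Column 2 of [T]_F is the F-coordinate vector of T(g2).
In standard coordinates T(g2) = A g2 = [-7, -8, -2].
Converting to F: [-7, -8, -2] = 2g1 - g2 + 3g3, so the coordinate vector is [2, -1, 3].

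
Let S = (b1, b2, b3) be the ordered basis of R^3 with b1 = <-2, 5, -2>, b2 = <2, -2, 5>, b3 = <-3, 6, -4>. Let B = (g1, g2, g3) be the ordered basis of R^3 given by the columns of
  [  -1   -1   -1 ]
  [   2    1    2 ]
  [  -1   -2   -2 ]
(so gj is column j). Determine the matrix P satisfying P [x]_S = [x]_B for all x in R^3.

Column j of P is [bj]_B, since P maps S-coordinates to B-coordinates.
Expressing b1 in B: b1 = 2g1 - g2 + g3, so column 1 of P is <2, -1, 1>.
Doing the same for each bj gives P = [[2, 1, 2], [-1, -2, 0], [1, -1, 1]].

[[2, 1, 2], [-1, -2, 0], [1, -1, 1]]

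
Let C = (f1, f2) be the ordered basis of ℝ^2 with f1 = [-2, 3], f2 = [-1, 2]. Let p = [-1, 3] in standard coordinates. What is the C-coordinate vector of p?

Write p = c_1 f1 + c_2 f2 and solve for the c_i.
System: -2c_1 - c_2 = -1, 3c_1 + 2c_2 = 3; solving gives c_1 = -1, c_2 = 3.
Check: -f1 + 3f2 = [-1, 3].

[-1, 3]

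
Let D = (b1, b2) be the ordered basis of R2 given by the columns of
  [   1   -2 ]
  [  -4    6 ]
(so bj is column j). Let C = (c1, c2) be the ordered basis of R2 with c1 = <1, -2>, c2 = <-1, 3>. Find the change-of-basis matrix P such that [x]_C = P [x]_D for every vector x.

Take x = bj: its D-coordinates are the j-th standard unit vector, so P e_j — column j of P — equals [bj]_C.
b1 = -c1 - 2c2, giving column 1 = <-1, -2>; repeating for each j gives P = [[-1, 0], [-2, 2]].

[[-1, 0], [-2, 2]]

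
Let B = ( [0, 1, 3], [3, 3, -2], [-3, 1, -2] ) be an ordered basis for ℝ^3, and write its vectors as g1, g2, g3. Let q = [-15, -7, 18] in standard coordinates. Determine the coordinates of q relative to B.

[4, -4, 1]

[q]_B is the unique c with M c = q, where M has columns g1, ..., g3.
Row-reducing the augmented matrix [M | q] gives c = (4, -4, 1).
Check: 4g1 - 4g2 + g3 = [-15, -7, 18].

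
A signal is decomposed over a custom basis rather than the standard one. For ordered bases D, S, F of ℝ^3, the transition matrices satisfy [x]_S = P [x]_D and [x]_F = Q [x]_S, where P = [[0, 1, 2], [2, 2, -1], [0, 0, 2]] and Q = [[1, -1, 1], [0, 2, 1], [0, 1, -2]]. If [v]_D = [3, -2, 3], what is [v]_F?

Composing the changes, [v]_F = Q P [v]_D.
Q P = [[-2, -1, 5], [4, 4, 0], [2, 2, -5]]; applying this to [3, -2, 3] gives [11, 4, -13].

[11, 4, -13]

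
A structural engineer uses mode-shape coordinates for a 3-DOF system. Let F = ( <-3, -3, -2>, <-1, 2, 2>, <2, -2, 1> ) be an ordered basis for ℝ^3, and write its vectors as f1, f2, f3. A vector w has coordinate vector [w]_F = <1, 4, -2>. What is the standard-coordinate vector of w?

<-11, 9, 4>

By definition w = f1 + 4f2 - 2f3.
Summing componentwise gives <-11, 9, 4>.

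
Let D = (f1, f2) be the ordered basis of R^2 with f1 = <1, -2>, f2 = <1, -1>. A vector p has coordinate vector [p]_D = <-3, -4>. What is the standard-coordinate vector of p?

<-7, 10>

p = M [p]_D, where M has columns f1, f2.
Carrying out the matrix-vector product, p = <-7, 10>.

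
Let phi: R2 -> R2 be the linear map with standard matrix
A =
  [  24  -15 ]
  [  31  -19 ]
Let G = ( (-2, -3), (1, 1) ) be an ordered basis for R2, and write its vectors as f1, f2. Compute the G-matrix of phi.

[[2, -3], [1, 3]]

The j-th column of [phi]_G is [phi(fj)]_G.
phi(f1) = A f1 = (-3, -5) = 2f1 + f2, so column 1 is (2, 1).
Repeating for f2 and assembling the columns gives [[2, -3], [1, 3]].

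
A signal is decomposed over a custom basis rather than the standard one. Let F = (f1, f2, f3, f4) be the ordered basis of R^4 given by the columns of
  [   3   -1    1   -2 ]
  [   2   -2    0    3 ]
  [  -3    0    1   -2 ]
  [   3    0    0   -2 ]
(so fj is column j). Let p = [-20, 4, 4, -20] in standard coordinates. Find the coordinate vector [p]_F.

[p]_F is the unique c with M c = p, where M has columns f1, ..., f4.
Row-reducing the augmented matrix [M | p] gives c = (-4, 0, 0, 4).
Check: -4f1 + 0·f2 + 0·f3 + 4f4 = [-20, 4, 4, -20].

[-4, 0, 0, 4]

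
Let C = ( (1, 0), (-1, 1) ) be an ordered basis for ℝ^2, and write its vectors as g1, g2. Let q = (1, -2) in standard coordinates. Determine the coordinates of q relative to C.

[q]_C is the unique c with M c = q, where M has columns g1, g2.
System: c_1 - c_2 = 1, 0c_1 + c_2 = -2; solving gives c_1 = -1, c_2 = -2.
Check: -g1 - 2g2 = (1, -2).

(-1, -2)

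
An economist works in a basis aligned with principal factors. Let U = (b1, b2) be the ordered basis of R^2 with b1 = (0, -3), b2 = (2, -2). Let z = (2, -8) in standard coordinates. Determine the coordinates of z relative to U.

(2, 1)

We seek scalars with c_1 b1 + c_2 b2 = z; equivalently solve M c = z where the columns of M are b1, b2.
System: 0c_1 + 2c_2 = 2, -3c_1 - 2c_2 = -8; solving gives c_1 = 2, c_2 = 1.
Check: 2b1 + b2 = (2, -8).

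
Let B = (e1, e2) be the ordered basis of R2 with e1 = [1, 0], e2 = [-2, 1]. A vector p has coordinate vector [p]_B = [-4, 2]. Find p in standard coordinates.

By definition p = -4e1 + 2e2.
Summing componentwise gives [-8, 2].

[-8, 2]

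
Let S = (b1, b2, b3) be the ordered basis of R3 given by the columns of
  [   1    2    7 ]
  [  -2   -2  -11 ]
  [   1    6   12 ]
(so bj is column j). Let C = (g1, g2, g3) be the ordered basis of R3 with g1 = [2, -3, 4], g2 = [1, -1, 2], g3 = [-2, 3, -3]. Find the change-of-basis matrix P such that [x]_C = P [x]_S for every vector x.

Column j of P is [bj]_C, since P maps S-coordinates to C-coordinates.
Expressing b1 in C: b1 = 0·g1 - g2 - g3, so column 1 of P is [0, -1, -1].
Doing the same for each bj gives P = [[0, 2, 2], [-1, 2, -1], [-1, 2, -2]].

[[0, 2, 2], [-1, 2, -1], [-1, 2, -2]]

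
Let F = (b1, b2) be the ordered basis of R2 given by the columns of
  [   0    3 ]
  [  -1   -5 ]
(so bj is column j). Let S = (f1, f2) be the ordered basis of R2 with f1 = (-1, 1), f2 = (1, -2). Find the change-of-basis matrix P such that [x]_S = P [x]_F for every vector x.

Let M have columns bj and N have columns fj. Then for every x, N [x]_S = x = M [x]_F, so P = N^(-1) M.
Since det N = 1, N^(-1) has integer entries; multiplying gives P = [[1, -1], [1, 2]].

[[1, -1], [1, 2]]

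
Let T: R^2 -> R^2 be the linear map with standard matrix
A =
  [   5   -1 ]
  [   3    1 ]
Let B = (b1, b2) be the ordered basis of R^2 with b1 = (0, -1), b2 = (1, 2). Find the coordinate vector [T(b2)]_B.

(1, 3)

Compute T(b2) = A b2 = (3, 5) in standard coordinates.
Then write this in B-coordinates: solve for y in y_1 b1 + y_2 b2 = (3, 5).
This gives y = (1, 3), which is column 2 of [T]_B.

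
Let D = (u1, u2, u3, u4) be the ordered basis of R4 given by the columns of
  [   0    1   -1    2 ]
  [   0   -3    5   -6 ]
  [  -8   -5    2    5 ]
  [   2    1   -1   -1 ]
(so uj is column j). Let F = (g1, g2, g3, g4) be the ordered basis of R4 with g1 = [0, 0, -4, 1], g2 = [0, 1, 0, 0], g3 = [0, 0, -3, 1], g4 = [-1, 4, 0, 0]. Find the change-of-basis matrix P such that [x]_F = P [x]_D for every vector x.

Let M have columns uj and N have columns gj. Then for every x, N [x]_F = x = M [x]_D, so P = N^(-1) M.
Since det N = 1, N^(-1) has integer entries; multiplying gives P = [[2, 2, 1, -2], [0, 1, 1, 2], [0, -1, -2, 1], [0, -1, 1, -2]].

[[2, 2, 1, -2], [0, 1, 1, 2], [0, -1, -2, 1], [0, -1, 1, -2]]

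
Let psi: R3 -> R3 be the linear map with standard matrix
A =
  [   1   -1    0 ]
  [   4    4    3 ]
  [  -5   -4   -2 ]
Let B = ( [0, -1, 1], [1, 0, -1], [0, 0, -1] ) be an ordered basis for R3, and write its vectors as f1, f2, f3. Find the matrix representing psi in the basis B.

[[1, -1, 3], [1, 1, 0], [-2, 1, 1]]

With P the matrix whose columns are f1, ..., f3, [psi]_B = P^(-1) A P.
Column by column: psi(f1) = A f1 = [1, -1, 2]; its B-coordinates [1, 1, -2] give column 1.
Continuing for each basis vector yields [psi]_B = [[1, -1, 3], [1, 1, 0], [-2, 1, 1]].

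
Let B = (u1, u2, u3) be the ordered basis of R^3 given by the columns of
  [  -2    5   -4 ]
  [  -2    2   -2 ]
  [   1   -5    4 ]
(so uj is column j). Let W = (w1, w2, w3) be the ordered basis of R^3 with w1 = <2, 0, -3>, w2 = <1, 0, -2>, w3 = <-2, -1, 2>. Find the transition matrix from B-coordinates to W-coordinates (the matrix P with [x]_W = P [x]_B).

Take x = uj: its B-coordinates are the j-th standard unit vector, so P e_j — column j of P — equals [uj]_W.
u1 = w1 + 0·w2 + 2w3, giving column 1 = <1, 0, 2>; repeating for each j gives P = [[1, 1, 0], [0, -1, 0], [2, -2, 2]].

[[1, 1, 0], [0, -1, 0], [2, -2, 2]]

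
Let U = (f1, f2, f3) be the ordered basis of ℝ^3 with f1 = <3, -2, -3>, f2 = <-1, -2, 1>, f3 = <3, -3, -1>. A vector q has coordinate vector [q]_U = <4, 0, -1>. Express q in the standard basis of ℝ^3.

<9, -5, -11>

q = M [q]_U, where M has columns f1, ..., f3.
Carrying out the matrix-vector product, q = <9, -5, -11>.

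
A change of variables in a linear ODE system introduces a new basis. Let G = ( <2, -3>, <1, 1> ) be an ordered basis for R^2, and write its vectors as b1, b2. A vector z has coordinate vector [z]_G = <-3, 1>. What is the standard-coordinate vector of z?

By definition z = -3b1 + b2.
Summing componentwise gives <-5, 10>.

<-5, 10>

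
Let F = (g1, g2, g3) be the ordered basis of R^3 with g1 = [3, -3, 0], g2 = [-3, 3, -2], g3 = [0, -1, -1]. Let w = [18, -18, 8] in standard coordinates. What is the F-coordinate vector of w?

[2, -4, 0]

[w]_F is the unique c with M c = w, where M has columns g1, ..., g3.
Solving this 3x3 system gives c = (2, -4, 0).
Check: 2g1 - 4g2 + 0·g3 = [18, -18, 8].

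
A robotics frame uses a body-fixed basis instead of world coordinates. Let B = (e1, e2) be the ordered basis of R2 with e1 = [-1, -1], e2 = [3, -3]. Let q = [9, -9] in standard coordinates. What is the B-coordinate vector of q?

Write q = c_1 e1 + c_2 e2 and solve for the c_i.
System: -c_1 + 3c_2 = 9, -c_1 - 3c_2 = -9; solving gives c_1 = 0, c_2 = 3.
Check: 0·e1 + 3e2 = [9, -9].

[0, 3]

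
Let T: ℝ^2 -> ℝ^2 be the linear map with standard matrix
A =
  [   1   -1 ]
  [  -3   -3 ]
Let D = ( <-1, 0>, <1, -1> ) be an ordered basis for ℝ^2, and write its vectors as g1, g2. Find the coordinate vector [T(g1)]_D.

Compute T(g1) = A g1 = <-1, 3> in standard coordinates.
Then write this in D-coordinates: solve for y in y_1 g1 + y_2 g2 = <-1, 3>.
This gives y = <-2, -3>, which is column 1 of [T]_D.

<-2, -3>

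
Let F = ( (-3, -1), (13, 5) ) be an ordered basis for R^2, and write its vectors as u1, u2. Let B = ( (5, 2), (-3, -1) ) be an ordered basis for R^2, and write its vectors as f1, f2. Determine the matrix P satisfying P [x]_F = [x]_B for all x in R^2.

Column j of P is [uj]_B, since P maps F-coordinates to B-coordinates.
Expressing u1 in B: u1 = 0·f1 + f2, so column 1 of P is (0, 1).
Doing the same for each uj gives P = [[0, 2], [1, -1]].

[[0, 2], [1, -1]]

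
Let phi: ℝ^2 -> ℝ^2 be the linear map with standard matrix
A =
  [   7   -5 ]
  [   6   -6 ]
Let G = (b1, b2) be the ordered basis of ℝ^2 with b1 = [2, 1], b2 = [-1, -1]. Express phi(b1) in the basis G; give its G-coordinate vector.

Compute phi(b1) = A b1 = [9, 6] in standard coordinates.
Then write this in G-coordinates: solve for y in y_1 b1 + y_2 b2 = [9, 6].
This gives y = [3, -3], which is column 1 of [phi]_G.

[3, -3]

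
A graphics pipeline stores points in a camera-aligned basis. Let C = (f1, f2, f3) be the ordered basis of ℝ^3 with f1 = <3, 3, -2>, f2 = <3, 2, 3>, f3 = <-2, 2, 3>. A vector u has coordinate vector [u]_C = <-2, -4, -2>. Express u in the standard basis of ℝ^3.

<-14, -18, -14>

u = M [u]_C, where M has columns f1, ..., f3.
Carrying out the matrix-vector product, u = <-14, -18, -14>.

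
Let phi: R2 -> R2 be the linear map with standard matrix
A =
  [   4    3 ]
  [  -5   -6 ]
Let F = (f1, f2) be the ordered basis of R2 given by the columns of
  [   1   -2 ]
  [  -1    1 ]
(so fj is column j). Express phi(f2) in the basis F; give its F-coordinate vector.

Compute phi(f2) = A f2 = [-5, 4] in standard coordinates.
Then write this in F-coordinates: solve for y in y_1 f1 + y_2 f2 = [-5, 4].
This gives y = [-3, 1], which is column 2 of [phi]_F.

[-3, 1]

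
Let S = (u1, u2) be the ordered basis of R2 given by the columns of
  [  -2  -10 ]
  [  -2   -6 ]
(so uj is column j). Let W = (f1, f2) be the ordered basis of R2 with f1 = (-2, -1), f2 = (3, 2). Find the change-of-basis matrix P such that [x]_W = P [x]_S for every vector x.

Take x = uj: its S-coordinates are the j-th standard unit vector, so P e_j — column j of P — equals [uj]_W.
u1 = -2f1 - 2f2, giving column 1 = (-2, -2); repeating for each j gives P = [[-2, 2], [-2, -2]].

[[-2, 2], [-2, -2]]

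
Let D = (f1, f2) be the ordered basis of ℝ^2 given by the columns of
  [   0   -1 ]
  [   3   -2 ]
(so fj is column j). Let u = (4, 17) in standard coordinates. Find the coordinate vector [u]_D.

(3, -4)

[u]_D is the unique c with M c = u, where M has columns f1, f2.
System: 0c_1 - c_2 = 4, 3c_1 - 2c_2 = 17; solving gives c_1 = 3, c_2 = -4.
Check: 3f1 - 4f2 = (4, 17).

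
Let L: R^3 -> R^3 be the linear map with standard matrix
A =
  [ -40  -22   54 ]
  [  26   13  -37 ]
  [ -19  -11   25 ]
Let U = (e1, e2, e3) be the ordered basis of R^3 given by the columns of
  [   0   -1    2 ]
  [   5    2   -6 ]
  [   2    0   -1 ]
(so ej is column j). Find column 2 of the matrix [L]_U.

<-2, 2, -1>

Compute L(e2) = A e2 = <-4, 0, -3> in standard coordinates.
Then write this in U-coordinates: solve for y in y_1 e1 + ... + y_3 e3 = <-4, 0, -3>.
This gives y = <-2, 2, -1>, which is column 2 of [L]_U.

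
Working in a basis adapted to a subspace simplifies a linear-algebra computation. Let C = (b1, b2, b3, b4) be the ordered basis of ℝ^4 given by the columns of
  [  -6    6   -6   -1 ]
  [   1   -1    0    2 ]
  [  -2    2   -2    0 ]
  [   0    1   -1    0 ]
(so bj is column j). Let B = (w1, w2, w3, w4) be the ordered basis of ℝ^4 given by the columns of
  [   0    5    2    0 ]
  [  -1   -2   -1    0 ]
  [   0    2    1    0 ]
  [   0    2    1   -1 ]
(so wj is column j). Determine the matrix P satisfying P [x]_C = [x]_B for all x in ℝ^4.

Let M have columns bj and N have columns wj. Then for every x, N [x]_B = x = M [x]_C, so P = N^(-1) M.
Since det N = -1, N^(-1) has integer entries; multiplying gives P = [[1, -1, 2, -2], [-2, 2, -2, -1], [2, -2, 2, 2], [-2, 1, -1, 0]].

[[1, -1, 2, -2], [-2, 2, -2, -1], [2, -2, 2, 2], [-2, 1, -1, 0]]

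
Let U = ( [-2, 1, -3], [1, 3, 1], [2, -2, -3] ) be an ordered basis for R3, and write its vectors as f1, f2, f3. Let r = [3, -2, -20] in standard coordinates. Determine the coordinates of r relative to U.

Write r = c_1 f1 + ... + c_3 f3 and solve for the c_i.
Solving this 3x3 system gives c = (3, 1, 4).
Check: 3f1 + f2 + 4f3 = [3, -2, -20].

[3, 1, 4]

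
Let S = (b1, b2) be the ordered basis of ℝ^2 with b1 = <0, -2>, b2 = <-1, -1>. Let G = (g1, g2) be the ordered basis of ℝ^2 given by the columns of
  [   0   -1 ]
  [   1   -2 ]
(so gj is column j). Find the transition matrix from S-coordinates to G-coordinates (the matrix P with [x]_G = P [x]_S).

[[-2, 1], [0, 1]]

Take x = bj: its S-coordinates are the j-th standard unit vector, so P e_j — column j of P — equals [bj]_G.
b1 = -2g1 + 0·g2, giving column 1 = <-2, 0>; repeating for each j gives P = [[-2, 1], [0, 1]].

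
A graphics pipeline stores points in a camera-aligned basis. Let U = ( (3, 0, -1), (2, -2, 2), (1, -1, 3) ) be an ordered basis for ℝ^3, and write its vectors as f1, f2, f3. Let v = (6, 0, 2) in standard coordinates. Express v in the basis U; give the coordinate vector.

[v]_U is the unique c with M c = v, where M has columns f1, ..., f3.
Row-reducing the augmented matrix [M | v] gives c = (2, -1, 2).
Check: 2f1 - f2 + 2f3 = (6, 0, 2).

(2, -1, 2)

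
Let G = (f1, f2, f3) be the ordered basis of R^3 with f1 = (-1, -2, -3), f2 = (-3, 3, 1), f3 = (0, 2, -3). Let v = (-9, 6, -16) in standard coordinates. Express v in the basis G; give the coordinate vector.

[v]_G is the unique c with M c = v, where M has columns f1, ..., f3.
Solving this 3x3 system gives c = (3, 2, 3).
Check: 3f1 + 2f2 + 3f3 = (-9, 6, -16).

(3, 2, 3)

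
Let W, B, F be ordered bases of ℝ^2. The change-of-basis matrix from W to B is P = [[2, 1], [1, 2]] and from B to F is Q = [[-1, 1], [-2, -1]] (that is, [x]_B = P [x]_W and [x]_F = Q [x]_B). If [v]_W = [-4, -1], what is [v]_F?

Apply P to get B-coordinates [-9, -6], then Q to get F-coordinates.
The result is [v]_F = [3, 24].

[3, 24]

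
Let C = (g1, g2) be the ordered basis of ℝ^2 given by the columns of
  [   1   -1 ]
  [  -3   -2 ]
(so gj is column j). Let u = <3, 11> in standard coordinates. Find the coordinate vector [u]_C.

<-1, -4>

[u]_C is the unique c with M c = u, where M has columns g1, g2.
System: c_1 - c_2 = 3, -3c_1 - 2c_2 = 11; solving gives c_1 = -1, c_2 = -4.
Check: -g1 - 4g2 = <3, 11>.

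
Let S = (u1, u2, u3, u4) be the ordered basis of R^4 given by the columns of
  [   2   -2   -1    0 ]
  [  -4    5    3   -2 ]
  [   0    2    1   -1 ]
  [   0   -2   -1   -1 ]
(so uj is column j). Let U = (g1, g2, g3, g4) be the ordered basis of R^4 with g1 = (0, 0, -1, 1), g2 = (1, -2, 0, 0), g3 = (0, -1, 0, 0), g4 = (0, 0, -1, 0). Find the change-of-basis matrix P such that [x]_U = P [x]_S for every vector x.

Take x = uj: its S-coordinates are the j-th standard unit vector, so P e_j — column j of P — equals [uj]_U.
u1 = 0·g1 + 2g2 + 0·g3 + 0·g4, giving column 1 = (0, 2, 0, 0); repeating for each j gives P = [[0, -2, -1, -1], [2, -2, -1, 0], [0, -1, -1, 2], [0, 0, 0, 2]].

[[0, -2, -1, -1], [2, -2, -1, 0], [0, -1, -1, 2], [0, 0, 0, 2]]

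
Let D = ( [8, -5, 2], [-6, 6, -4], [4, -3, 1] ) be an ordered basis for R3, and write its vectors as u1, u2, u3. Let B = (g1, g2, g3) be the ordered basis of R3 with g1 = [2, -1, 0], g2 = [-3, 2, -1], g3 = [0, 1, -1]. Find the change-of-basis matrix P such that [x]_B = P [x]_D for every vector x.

Take x = uj: its D-coordinates are the j-th standard unit vector, so P e_j — column j of P — equals [uj]_B.
u1 = g1 - 2g2 + 0·g3, giving column 1 = [1, -2, 0]; repeating for each j gives P = [[1, 0, 2], [-2, 2, 0], [0, 2, -1]].

[[1, 0, 2], [-2, 2, 0], [0, 2, -1]]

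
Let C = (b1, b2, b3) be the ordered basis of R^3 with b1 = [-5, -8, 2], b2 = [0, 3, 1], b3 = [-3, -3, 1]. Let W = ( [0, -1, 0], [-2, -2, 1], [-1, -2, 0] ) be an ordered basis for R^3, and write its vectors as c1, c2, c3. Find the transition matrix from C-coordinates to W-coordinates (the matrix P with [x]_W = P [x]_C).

Take x = bj: its C-coordinates are the j-th standard unit vector, so P e_j — column j of P — equals [bj]_W.
b1 = 2c1 + 2c2 + c3, giving column 1 = [2, 2, 1]; repeating for each j gives P = [[2, -1, -1], [2, 1, 1], [1, -2, 1]].

[[2, -1, -1], [2, 1, 1], [1, -2, 1]]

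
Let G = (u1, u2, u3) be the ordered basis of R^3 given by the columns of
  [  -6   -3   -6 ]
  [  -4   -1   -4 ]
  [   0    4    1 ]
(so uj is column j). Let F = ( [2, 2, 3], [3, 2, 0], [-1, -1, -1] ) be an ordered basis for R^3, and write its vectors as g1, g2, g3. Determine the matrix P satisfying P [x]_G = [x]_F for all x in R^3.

[[0, 1, 1], [-2, -2, -2], [0, -1, 2]]

Let M have columns uj and N have columns gj. Then for every x, N [x]_F = x = M [x]_G, so P = N^(-1) M.
Since det N = -1, N^(-1) has integer entries; multiplying gives P = [[0, 1, 1], [-2, -2, -2], [0, -1, 2]].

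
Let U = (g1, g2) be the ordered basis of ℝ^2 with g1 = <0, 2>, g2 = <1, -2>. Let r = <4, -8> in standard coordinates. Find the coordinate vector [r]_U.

Write r = c_1 g1 + c_2 g2 and solve for the c_i.
System: 0c_1 + c_2 = 4, 2c_1 - 2c_2 = -8; solving gives c_1 = 0, c_2 = 4.
Check: 0·g1 + 4g2 = <4, -8>.

<0, 4>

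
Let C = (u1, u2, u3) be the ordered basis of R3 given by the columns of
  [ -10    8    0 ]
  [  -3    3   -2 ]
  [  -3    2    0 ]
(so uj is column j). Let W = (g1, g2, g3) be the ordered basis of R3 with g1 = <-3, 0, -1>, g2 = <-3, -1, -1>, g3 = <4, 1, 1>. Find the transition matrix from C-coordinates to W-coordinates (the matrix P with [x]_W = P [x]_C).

Let M have columns uj and N have columns gj. Then for every x, N [x]_W = x = M [x]_C, so P = N^(-1) M.
Since det N = -1, N^(-1) has integer entries; multiplying gives P = [[0, 1, -2], [2, -1, 2], [-1, 2, 0]].

[[0, 1, -2], [2, -1, 2], [-1, 2, 0]]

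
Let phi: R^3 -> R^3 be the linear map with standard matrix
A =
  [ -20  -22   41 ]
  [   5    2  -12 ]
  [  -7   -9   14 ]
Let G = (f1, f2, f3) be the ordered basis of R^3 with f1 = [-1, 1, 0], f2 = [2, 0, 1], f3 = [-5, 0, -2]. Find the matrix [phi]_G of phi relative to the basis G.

Let P have columns f1, ..., f3. Then [phi]_G = P^(-1) A P.
Here det P = -1, so P^(-1) is integer; computing A P first and then P^(-1)(A P) gives [[-3, -2, -1], [0, 2, 1], [1, 1, -3]].

[[-3, -2, -1], [0, 2, 1], [1, 1, -3]]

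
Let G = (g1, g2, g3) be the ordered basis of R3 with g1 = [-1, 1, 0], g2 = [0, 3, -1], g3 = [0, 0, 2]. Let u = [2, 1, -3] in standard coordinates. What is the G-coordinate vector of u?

[-2, 1, -1]

We seek scalars with c_1 g1 + ... + c_3 g3 = u; equivalently solve M c = u where the columns of M are g1, ..., g3.
Solving this 3x3 system gives c = (-2, 1, -1).
Check: -2g1 + g2 - g3 = [2, 1, -3].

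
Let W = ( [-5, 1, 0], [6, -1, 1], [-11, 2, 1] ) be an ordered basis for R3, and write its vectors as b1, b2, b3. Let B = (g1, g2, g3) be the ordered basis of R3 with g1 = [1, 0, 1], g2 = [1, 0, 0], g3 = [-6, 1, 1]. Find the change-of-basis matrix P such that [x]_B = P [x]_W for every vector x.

Take x = bj: its W-coordinates are the j-th standard unit vector, so P e_j — column j of P — equals [bj]_B.
b1 = -g1 + 2g2 + g3, giving column 1 = [-1, 2, 1]; repeating for each j gives P = [[-1, 2, -1], [2, -2, 2], [1, -1, 2]].

[[-1, 2, -1], [2, -2, 2], [1, -1, 2]]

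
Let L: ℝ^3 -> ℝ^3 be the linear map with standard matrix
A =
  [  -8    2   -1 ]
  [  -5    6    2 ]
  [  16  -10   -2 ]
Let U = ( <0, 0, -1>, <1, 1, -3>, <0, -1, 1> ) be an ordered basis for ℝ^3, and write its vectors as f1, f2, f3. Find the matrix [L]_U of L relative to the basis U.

Let P have columns f1, ..., f3. Then [L]_U = P^(-1) A P.
Here det P = 1, so P^(-1) is integer; computing A P first and then P^(-1)(A P) gives [[-2, -1, 2], [1, -3, -3], [3, 2, 1]].

[[-2, -1, 2], [1, -3, -3], [3, 2, 1]]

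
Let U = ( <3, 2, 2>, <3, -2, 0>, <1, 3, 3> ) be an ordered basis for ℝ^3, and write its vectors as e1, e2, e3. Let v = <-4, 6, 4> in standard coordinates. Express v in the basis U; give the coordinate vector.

<-1, -1, 2>

We seek scalars with c_1 e1 + ... + c_3 e3 = v; equivalently solve M c = v where the columns of M are e1, ..., e3.
Gaussian elimination on [M | v] yields c = (-1, -1, 2).
Check: -e1 - e2 + 2e3 = <-4, 6, 4>.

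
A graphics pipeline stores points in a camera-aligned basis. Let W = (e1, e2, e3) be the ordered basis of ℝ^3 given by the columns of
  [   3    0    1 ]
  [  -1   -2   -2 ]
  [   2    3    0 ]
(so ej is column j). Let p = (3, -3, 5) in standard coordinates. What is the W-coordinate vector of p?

Write p = c_1 e1 + ... + c_3 e3 and solve for the c_i.
Solving this 3x3 system gives c = (1, 1, 0).
Check: e1 + e2 + 0·e3 = (3, -3, 5).

(1, 1, 0)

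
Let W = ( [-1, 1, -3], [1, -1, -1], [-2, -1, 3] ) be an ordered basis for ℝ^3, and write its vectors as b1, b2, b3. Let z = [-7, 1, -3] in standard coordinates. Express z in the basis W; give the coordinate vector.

We seek scalars with c_1 b1 + ... + c_3 b3 = z; equivalently solve M c = z where the columns of M are b1, ..., b3.
Row-reducing the augmented matrix [M | z] gives c = (3, 0, 2).
Check: 3b1 + 0·b2 + 2b3 = [-7, 1, -3].

[3, 0, 2]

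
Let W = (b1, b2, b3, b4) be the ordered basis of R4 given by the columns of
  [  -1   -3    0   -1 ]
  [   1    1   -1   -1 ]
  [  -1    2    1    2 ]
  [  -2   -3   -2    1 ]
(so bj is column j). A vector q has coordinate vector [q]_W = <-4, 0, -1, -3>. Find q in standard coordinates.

<7, 0, -3, 7>

By definition q = -4b1 + 0·b2 - b3 - 3b4.
Summing componentwise gives <7, 0, -3, 7>.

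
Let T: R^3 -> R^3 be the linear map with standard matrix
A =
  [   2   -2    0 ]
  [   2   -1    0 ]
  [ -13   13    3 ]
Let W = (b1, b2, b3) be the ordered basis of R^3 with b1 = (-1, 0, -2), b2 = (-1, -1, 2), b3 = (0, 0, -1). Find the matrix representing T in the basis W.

[[0, -1, 0], [2, 1, 0], [-3, -2, 3]]

With P the matrix whose columns are b1, ..., b3, [T]_W = P^(-1) A P.
Column by column: T(b1) = A b1 = (-2, -2, 7); its W-coordinates (0, 2, -3) give column 1.
Continuing for each basis vector yields [T]_W = [[0, -1, 0], [2, 1, 0], [-3, -2, 3]].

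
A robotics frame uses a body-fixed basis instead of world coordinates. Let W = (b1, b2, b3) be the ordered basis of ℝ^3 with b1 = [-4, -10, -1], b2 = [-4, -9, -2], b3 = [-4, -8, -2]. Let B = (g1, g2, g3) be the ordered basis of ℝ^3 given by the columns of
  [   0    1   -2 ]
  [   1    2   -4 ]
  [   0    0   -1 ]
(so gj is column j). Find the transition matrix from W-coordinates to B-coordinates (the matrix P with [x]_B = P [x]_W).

[[-2, -1, 0], [-2, 0, 0], [1, 2, 2]]

Column j of P is [bj]_B, since P maps W-coordinates to B-coordinates.
Expressing b1 in B: b1 = -2g1 - 2g2 + g3, so column 1 of P is [-2, -2, 1].
Doing the same for each bj gives P = [[-2, -1, 0], [-2, 0, 0], [1, 2, 2]].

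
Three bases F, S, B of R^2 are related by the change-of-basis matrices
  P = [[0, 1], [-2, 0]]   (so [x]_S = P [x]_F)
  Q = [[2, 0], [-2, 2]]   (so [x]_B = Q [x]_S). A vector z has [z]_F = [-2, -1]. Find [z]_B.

[-2, 10]

First [z]_S = P [z]_F = [-1, 4].
Then [z]_B = Q [z]_S = [-2, 10].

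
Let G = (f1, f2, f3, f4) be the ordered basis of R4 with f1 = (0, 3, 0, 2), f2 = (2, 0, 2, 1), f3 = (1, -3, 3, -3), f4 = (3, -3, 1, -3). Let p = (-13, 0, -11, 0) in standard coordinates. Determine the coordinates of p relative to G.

(-3, -3, -1, -2)

[p]_G is the unique c with M c = p, where M has columns f1, ..., f4.
Gaussian elimination on [M | p] yields c = (-3, -3, -1, -2).
Check: -3f1 - 3f2 - f3 - 2f4 = (-13, 0, -11, 0).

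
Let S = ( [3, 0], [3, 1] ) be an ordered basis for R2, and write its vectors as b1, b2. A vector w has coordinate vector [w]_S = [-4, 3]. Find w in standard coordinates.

[-3, 3]

By definition w = -4b1 + 3b2.
Summing componentwise gives [-3, 3].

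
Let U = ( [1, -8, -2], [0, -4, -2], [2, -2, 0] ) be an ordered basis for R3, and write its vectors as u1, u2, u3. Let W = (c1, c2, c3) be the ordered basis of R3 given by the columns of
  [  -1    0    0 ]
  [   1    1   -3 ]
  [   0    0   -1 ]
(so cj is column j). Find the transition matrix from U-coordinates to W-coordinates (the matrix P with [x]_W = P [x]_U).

Take x = uj: its U-coordinates are the j-th standard unit vector, so P e_j — column j of P — equals [uj]_W.
u1 = -c1 - c2 + 2c3, giving column 1 = [-1, -1, 2]; repeating for each j gives P = [[-1, 0, -2], [-1, 2, 0], [2, 2, 0]].

[[-1, 0, -2], [-1, 2, 0], [2, 2, 0]]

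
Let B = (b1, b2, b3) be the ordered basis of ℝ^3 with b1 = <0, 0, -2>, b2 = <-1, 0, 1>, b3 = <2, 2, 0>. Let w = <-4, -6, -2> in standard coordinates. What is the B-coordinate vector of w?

We seek scalars with c_1 b1 + ... + c_3 b3 = w; equivalently solve M c = w where the columns of M are b1, ..., b3.
Row-reducing the augmented matrix [M | w] gives c = (0, -2, -3).
Check: 0·b1 - 2b2 - 3b3 = <-4, -6, -2>.

<0, -2, -3>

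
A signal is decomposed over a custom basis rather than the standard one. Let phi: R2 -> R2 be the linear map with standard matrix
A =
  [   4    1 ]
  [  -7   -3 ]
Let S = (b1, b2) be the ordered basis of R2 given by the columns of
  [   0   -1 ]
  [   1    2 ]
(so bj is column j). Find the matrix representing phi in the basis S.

[[-1, -3], [-1, 2]]

Let P have columns b1, b2. Then [phi]_S = P^(-1) A P.
Here det P = 1, so P^(-1) is integer; computing A P first and then P^(-1)(A P) gives [[-1, -3], [-1, 2]].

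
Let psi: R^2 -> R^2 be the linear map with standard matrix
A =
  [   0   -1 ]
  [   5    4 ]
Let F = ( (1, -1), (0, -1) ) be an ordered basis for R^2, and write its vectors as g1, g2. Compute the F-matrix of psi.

With P the matrix whose columns are g1, g2, [psi]_F = P^(-1) A P.
Column by column: psi(g1) = A g1 = (1, 1); its F-coordinates (1, -2) give column 1.
Continuing for each basis vector yields [psi]_F = [[1, 1], [-2, 3]].

[[1, 1], [-2, 3]]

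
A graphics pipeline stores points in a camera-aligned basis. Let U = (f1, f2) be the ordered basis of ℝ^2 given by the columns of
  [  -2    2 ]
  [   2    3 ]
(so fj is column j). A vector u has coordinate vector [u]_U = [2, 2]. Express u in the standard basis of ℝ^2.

[0, 10]

By definition u = 2f1 + 2f2.
Summing componentwise gives [0, 10].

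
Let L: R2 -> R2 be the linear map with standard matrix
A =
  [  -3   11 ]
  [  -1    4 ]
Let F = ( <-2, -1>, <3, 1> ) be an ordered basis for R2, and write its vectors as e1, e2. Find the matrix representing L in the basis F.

Let P have columns e1, e2. Then [L]_F = P^(-1) A P.
Here det P = 1, so P^(-1) is integer; computing A P first and then P^(-1)(A P) gives [[1, -1], [-1, 0]].

[[1, -1], [-1, 0]]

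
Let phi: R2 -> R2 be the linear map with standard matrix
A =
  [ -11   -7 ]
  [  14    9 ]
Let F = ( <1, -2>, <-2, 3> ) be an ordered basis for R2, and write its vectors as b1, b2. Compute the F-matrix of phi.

The j-th column of [phi]_F is [phi(bj)]_F.
phi(b1) = A b1 = <3, -4> = -b1 - 2b2, so column 1 is <-1, -2>.
Repeating for b2 and assembling the columns gives [[-1, -1], [-2, -1]].

[[-1, -1], [-2, -1]]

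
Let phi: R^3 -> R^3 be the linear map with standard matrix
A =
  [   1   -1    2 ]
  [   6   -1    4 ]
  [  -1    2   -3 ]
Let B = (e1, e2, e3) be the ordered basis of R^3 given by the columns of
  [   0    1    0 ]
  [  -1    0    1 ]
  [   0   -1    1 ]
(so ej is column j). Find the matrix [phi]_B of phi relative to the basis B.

[[-2, -1, -3], [1, -1, 1], [-1, 1, 0]]

The j-th column of [phi]_B is [phi(ej)]_B.
phi(e1) = A e1 = <1, 1, -2> = -2e1 + e2 - e3, so column 1 is <-2, 1, -1>.
Repeating for e2, e3 and assembling the columns gives [[-2, -1, -3], [1, -1, 1], [-1, 1, 0]].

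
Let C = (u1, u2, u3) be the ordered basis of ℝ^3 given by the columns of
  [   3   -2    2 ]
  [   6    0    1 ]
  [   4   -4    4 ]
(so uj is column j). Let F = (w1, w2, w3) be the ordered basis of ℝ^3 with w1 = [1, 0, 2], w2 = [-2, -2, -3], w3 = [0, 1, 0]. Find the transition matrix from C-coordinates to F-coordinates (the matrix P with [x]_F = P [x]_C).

[[-1, -2, 2], [-2, 0, 0], [2, 0, 1]]

Let M have columns uj and N have columns wj. Then for every x, N [x]_F = x = M [x]_C, so P = N^(-1) M.
Since det N = -1, N^(-1) has integer entries; multiplying gives P = [[-1, -2, 2], [-2, 0, 0], [2, 0, 1]].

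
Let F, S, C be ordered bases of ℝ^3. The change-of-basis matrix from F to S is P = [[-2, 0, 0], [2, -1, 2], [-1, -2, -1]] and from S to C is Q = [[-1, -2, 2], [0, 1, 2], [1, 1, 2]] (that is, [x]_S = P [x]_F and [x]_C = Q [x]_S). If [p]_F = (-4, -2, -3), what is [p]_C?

(38, 10, 18)

Apply P to get S-coordinates (8, -12, 11), then Q to get C-coordinates.
The result is [p]_C = (38, 10, 18).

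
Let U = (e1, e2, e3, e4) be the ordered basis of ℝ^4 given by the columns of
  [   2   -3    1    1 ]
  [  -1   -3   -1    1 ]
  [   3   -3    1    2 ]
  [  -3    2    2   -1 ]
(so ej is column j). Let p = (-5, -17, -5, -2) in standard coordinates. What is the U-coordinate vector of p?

(4, 3, 0, -4)

Write p = c_1 e1 + ... + c_4 e4 and solve for the c_i.
Gaussian elimination on [M | p] yields c = (4, 3, 0, -4).
Check: 4e1 + 3e2 + 0·e3 - 4e4 = (-5, -17, -5, -2).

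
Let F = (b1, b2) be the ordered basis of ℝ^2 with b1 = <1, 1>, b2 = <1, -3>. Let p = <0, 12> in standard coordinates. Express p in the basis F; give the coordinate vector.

<3, -3>

We seek scalars with c_1 b1 + c_2 b2 = p; equivalently solve M c = p where the columns of M are b1, b2.
System: c_1 + c_2 = 0, c_1 - 3c_2 = 12; solving gives c_1 = 3, c_2 = -3.
Check: 3b1 - 3b2 = <0, 12>.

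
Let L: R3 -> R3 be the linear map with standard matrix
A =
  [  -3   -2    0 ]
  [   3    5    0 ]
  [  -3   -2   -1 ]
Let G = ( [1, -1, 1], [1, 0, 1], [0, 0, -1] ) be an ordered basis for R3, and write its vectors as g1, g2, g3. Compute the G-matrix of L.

[[2, -3, 0], [-3, 0, 0], [1, 1, -1]]

With P the matrix whose columns are g1, ..., g3, [L]_G = P^(-1) A P.
Column by column: L(g1) = A g1 = [-1, -2, -2]; its G-coordinates [2, -3, 1] give column 1.
Continuing for each basis vector yields [L]_G = [[2, -3, 0], [-3, 0, 0], [1, 1, -1]].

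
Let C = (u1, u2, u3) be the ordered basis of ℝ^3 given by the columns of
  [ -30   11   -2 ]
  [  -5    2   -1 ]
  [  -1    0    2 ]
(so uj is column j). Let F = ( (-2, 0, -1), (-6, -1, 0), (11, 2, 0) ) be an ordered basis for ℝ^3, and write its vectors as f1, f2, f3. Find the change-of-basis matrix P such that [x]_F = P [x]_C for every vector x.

[[1, 0, -2], [1, 0, 1], [-2, 1, 0]]

Column j of P is [uj]_F, since P maps C-coordinates to F-coordinates.
Expressing u1 in F: u1 = f1 + f2 - 2f3, so column 1 of P is (1, 1, -2).
Doing the same for each uj gives P = [[1, 0, -2], [1, 0, 1], [-2, 1, 0]].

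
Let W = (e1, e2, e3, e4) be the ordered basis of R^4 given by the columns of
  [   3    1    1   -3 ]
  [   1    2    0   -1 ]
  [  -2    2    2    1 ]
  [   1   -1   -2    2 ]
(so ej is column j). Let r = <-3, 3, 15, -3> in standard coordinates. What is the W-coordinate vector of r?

<0, 3, 3, 3>

[r]_W is the unique c with M c = r, where M has columns e1, ..., e4.
Solving this 4x4 system gives c = (0, 3, 3, 3).
Check: 0·e1 + 3e2 + 3e3 + 3e4 = <-3, 3, 15, -3>.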